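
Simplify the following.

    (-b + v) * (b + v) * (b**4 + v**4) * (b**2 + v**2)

Pair the conjugate factors: (v+b)(v-b) = -b**2 + v**2, then repeat with the next factor.

-b**8 + v**8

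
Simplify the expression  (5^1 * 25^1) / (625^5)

5^(-17)

5^1 = 5^1; 25^1 = 5^2; 625^5 = 5^20
Combine exponents: 5^(-17)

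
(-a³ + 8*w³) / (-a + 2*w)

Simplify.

a² + 2*a*w + 4*w²

(2*w)^3 - a^3 = (-a + 2*w)(a² + 2*a*w + 4*w²).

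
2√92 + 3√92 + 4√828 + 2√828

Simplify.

2√92 = 4*√23; 3√92 = 6*√23; 4√828 = 24*√23; 2√828 = 12*√23
Combine: (4 + 6 + 24 + 12)·√23 = 46*√23

46*√23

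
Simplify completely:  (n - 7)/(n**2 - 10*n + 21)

1/(n - 3)

Factor: n**2 - 10*n + 21 = (n - 7)*(n - 3)
Cancel the common factor (n - 7).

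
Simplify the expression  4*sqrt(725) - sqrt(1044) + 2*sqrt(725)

24*sqrt(29)

4*sqrt(725) = 20*sqrt(29); sqrt(1044) = 6*sqrt(29); 2*sqrt(725) = 10*sqrt(29)
Combine: (20 - 6 + 10)·sqrt(29) = 24*sqrt(29)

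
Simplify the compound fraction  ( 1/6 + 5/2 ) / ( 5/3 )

8/5

Numerator: 1/6 + 5/2 = 8/3
Denominator: 5/3 = 5/3
Divide: (8/3) · (3/5) = 8/5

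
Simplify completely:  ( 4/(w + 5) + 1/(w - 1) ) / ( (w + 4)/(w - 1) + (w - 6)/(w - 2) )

(5*w^2 - 9*w - 2)/(2*w^3 + 5*w^2 - 27*w - 10)

Numerator: 4/(w + 5) + 1/(w - 1) = (5*w + 1)/(w^2 + 4*w - 5)
Denominator: (w + 4)/(w - 1) + (w - 6)/(w - 2) = (2*w^2 - 5*w - 2)/(w^2 - 3*w + 2)
Divide: ((5*w + 1)/(w^2 + 4*w - 5)) · ((w^2 - 3*w + 2)/(2*w^2 - 5*w - 2)) = (5*w^2 - 9*w - 2)/(2*w^3 + 5*w^2 - 27*w - 10)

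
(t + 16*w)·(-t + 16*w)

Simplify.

-t² + 256*w²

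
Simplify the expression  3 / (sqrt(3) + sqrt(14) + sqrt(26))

Group as (sqrt(3) + sqrt(26)) + sqrt(14); multiply by (sqrt(3) + sqrt(26)) - sqrt(14), then rationalise the remaining surd.

(-4*sqrt(273) - 9*sqrt(26) + 15*sqrt(14) + 37*sqrt(3))/29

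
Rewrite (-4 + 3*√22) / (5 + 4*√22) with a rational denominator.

Multiply numerator and denominator by -4*√22 + 5.
Denominator becomes -327; numerator becomes -284 + 31*√22.

(-31*√22 + 284)/327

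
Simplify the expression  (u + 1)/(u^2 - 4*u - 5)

1/(u - 5)

Factor: u^2 - 4*u - 5 = (u + 1)*(u - 5)
Cancel the common factor (u + 1).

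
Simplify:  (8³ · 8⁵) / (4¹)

8³ = 2^9; 8⁵ = 2^15; 4¹ = 2^2
Combine exponents: 2^22

2^22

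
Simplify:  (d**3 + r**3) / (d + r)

d**2 - d*r + r**2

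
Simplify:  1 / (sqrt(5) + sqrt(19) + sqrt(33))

(-2*sqrt(3135) - 9*sqrt(33) + 19*sqrt(19) + 47*sqrt(5))/299

Group as (sqrt(19) + sqrt(33)) + sqrt(5); multiply by (sqrt(19) + sqrt(33)) - sqrt(5), then rationalise the remaining surd.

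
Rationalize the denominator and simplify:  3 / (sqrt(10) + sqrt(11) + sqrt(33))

(-33*sqrt(30) - 18*sqrt(33) + 48*sqrt(11) + 51*sqrt(10))/148

Group as (sqrt(11) + sqrt(33)) + sqrt(10); multiply by (sqrt(11) + sqrt(33)) - sqrt(10), then rationalise the remaining surd.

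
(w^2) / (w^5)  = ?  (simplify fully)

w^(-3)

Quotient: (w^-3)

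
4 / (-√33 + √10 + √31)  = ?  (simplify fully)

(-4*√33 + 6*√31 + 27*√10 + √10230)/147

Group as (√10 + √31) - √33; multiply by (√10 + √31) + √33, then rationalise the remaining surd.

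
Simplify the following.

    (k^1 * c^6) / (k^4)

Quotient: (k^-3) * c^6

c^6/k^3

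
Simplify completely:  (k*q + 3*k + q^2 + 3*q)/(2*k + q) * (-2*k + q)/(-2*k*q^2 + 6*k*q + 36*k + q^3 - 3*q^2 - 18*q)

(k + q)/(2*k*q - 12*k + q^2 - 6*q)

Factor: k*q + 3*k + q^2 + 3*q = (k + q)*(q + 3);  -2*k*q^2 + 6*k*q + 36*k + q^3 - 3*q^2 - 18*q = (-2*k + q)*(q + 3)*(q - 6)
Cancel the common factors (-2*k + q), (q + 3).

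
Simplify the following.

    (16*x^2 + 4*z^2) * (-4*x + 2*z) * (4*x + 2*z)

-256*x^4 + 16*z^4

((2*z)+(4*x))((2*z)-(4*x)) = -16*x^2 + 4*z^2; continue pairing.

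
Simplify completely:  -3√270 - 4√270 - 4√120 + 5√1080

3√270 = 9*√30; 4√270 = 12*√30; 4√120 = 8*√30; 5√1080 = 30*√30
Combine: (-9 - 12 - 8 + 30)·√30 = √30

√30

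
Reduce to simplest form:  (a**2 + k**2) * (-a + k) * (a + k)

-a**4 + k**4

Telescope via difference of squares: (k+a)(k-a) = -a**2 + k**2, then repeat with the next factor.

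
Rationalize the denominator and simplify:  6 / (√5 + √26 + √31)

Group as (√5 + √31) + √26; multiply by (√5 + √31) - √26, then rationalise the remaining surd.

(-3*√4030 + 15*√26 + 78*√5)/130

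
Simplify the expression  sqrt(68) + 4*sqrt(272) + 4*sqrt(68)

sqrt(68) = 2*sqrt(17); 4*sqrt(272) = 16*sqrt(17); 4*sqrt(68) = 8*sqrt(17)
Combine: (2 + 16 + 8)·sqrt(17) = 26*sqrt(17)

26*sqrt(17)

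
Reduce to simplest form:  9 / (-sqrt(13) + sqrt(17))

Multiply numerator and denominator by sqrt(13) + sqrt(17).
Denominator becomes 4; numerator becomes 9*sqrt(13) + 9*sqrt(17).

(9*sqrt(13) + 9*sqrt(17))/4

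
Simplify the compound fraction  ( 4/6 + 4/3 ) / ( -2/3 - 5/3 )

Numerator: 4/6 + 4/3 = 2
Denominator: -2/3 - 5/3 = -7/3
Divide: (2) · (-3/7) = -6/7

-6/7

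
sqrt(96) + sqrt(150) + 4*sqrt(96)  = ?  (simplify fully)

sqrt(96) = 4*sqrt(6); sqrt(150) = 5*sqrt(6); 4*sqrt(96) = 16*sqrt(6)
Combine: (4 + 5 + 16)·sqrt(6) = 25*sqrt(6)

25*sqrt(6)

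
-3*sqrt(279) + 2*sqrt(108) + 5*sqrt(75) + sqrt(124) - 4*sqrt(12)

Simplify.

-7*sqrt(31) + 29*sqrt(3)

3*sqrt(279) = 9*sqrt(31); 2*sqrt(108) = 12*sqrt(3); 5*sqrt(75) = 25*sqrt(3); sqrt(124) = 2*sqrt(31); 4*sqrt(12) = 8*sqrt(3)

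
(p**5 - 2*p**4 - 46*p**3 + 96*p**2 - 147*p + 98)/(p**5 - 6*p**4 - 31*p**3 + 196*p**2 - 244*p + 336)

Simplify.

Factor: p**5 - 2*p**4 - 46*p**3 + 96*p**2 - 147*p + 98 = (p + 7)*(p - 7)*(p - 1)*(p**2 - p + 2);  p**5 - 6*p**4 - 31*p**3 + 196*p**2 - 244*p + 336 = (p**2 - p + 2)*(p - 4)*(p - 7)*(p + 6)
Cancel the common factors (p**2 - p + 2), (p - 7).

(p**2 + 6*p - 7)/(p**2 + 2*p - 24)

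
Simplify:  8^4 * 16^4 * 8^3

2^37

8^4 = 2^12; 16^4 = 2^16; 8^3 = 2^9
Combine exponents: 2^37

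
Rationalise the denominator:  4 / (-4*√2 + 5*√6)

Multiply numerator and denominator by 4*√2 + 5*√6.
Denominator becomes 118; numerator becomes 16*√2 + 20*√6.

(8*√2 + 10*√6)/59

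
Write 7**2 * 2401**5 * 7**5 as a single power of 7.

7**2 = 7**2; 2401**5 = 7**20; 7**5 = 7**5
Combine exponents: 7**27

7**27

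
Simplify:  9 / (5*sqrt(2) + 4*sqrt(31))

Multiply numerator and denominator by -4*sqrt(31) + 5*sqrt(2).
Denominator becomes -446; numerator becomes -36*sqrt(31) + 45*sqrt(2).

(-45*sqrt(2) + 36*sqrt(31))/446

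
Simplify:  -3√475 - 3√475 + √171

3√475 = 15*√19; 3√475 = 15*√19; √171 = 3*√19
Combine: (-15 - 15 + 3)·√19 = -27*√19

-27*√19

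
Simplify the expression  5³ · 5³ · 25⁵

5³ = 5^3; 5³ = 5^3; 25⁵ = 5^10
Combine exponents: 5^16

5^16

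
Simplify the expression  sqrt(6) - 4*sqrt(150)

sqrt(6) = sqrt(6); 4*sqrt(150) = 20*sqrt(6)
Combine: (1 - 20)·sqrt(6) = -19*sqrt(6)

-19*sqrt(6)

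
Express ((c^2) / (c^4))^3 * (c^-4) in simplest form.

Inside the bracket: (c^-2)
Raise to the power 3: (c^-6)
Multiply by (c^-4): add exponents.

c^(-10)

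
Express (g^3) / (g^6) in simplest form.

Quotient: (g^-3)

g^(-3)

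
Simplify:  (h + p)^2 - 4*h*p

After expansion: h^2 - 2*h*p + p^2 — a perfect-square trinomial.

(h - p)^2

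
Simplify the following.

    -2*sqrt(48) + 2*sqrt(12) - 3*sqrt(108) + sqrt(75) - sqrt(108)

-23*sqrt(3)

2*sqrt(48) = 8*sqrt(3); 2*sqrt(12) = 4*sqrt(3); 3*sqrt(108) = 18*sqrt(3); sqrt(75) = 5*sqrt(3); sqrt(108) = 6*sqrt(3)
Combine: (-8 + 4 - 18 + 5 - 6)·sqrt(3) = -23*sqrt(3)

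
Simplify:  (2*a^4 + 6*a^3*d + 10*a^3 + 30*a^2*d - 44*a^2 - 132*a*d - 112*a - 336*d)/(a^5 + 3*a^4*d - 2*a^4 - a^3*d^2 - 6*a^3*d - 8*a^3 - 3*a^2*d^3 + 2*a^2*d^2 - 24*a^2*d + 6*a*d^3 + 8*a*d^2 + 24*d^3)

(2*a + 14)/(a^2 - d^2)

Factor: 2*a^4 + 6*a^3*d + 10*a^3 + 30*a^2*d - 44*a^2 - 132*a*d - 112*a - 336*d = 2*(a - 4)*(a + 7)*(a + 3*d)*(a + 2);  a^5 + 3*a^4*d - 2*a^4 - a^3*d^2 - 6*a^3*d - 8*a^3 - 3*a^2*d^3 + 2*a^2*d^2 - 24*a^2*d + 6*a*d^3 + 8*a*d^2 + 24*d^3 = (a + 3*d)*(a - 4)*(a - d)*(a + 2)*(a + d)
Cancel the common factors (a + 2), (a - 4), (a + 3*d).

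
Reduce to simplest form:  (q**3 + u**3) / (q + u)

Factor as (a+b)(a**2-ab+b**2) with a=u, b=q.

q**2 - q*u + u**2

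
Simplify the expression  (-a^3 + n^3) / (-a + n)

Apply the difference-of-cubes factorisation and cancel (-a + n).

a^2 + a*n + n^2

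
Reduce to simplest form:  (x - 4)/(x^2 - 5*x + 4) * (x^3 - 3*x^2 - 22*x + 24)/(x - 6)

Factor: x^2 - 5*x + 4 = (x - 1)*(x - 4);  x^3 - 3*x^2 - 22*x + 24 = (x - 6)*(x + 4)*(x - 1)
Cancel the common factors (x - 6), (x - 1), (x - 4).

x + 4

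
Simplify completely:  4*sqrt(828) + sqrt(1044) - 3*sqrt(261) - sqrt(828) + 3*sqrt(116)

4*sqrt(828) = 24*sqrt(23); sqrt(1044) = 6*sqrt(29); 3*sqrt(261) = 9*sqrt(29); sqrt(828) = 6*sqrt(23); 3*sqrt(116) = 6*sqrt(29)

3*sqrt(29) + 18*sqrt(23)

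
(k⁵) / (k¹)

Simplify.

k⁴

Quotient: k⁴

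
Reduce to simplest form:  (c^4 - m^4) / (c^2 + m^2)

Difference of fourth powers: factor out (c^2 + m^2).

c^2 - m^2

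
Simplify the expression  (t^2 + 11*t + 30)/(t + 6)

t + 5

Factor: t^2 + 11*t + 30 = (t + 6)*(t + 5)
Cancel the common factor (t + 6).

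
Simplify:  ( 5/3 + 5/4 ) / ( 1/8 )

Numerator: 5/3 + 5/4 = 35/12
Denominator: 1/8 = 1/8
Divide: (35/12) · (8) = 70/3

70/3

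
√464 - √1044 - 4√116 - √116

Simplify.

√464 = 4*√29; √1044 = 6*√29; 4√116 = 8*√29; √116 = 2*√29
Combine: (4 - 6 - 8 - 2)·√29 = -12*√29

-12*√29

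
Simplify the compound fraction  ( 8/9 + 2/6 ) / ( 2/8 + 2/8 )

22/9

Numerator: 8/9 + 2/6 = 11/9
Denominator: 2/8 + 2/8 = 1/2
Divide: (11/9) · (2) = 22/9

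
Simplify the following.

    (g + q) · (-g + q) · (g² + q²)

Pair the conjugate factors: (q+g)(q-g) = -g² + q², then repeat with the next factor.

-g⁴ + q⁴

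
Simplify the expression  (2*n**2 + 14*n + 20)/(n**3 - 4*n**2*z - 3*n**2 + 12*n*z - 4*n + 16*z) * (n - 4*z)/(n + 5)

Factor: 2*n**2 + 14*n + 20 = 2*(n + 2)*(n + 5);  n**3 - 4*n**2*z - 3*n**2 + 12*n*z - 4*n + 16*z = (n + 1)*(n - 4)*(n - 4*z)
Cancel the common factors (n + 5), (n - 4*z).

(2*n + 4)/(n**2 - 3*n - 4)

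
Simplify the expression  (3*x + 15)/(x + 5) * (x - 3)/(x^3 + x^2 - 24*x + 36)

Factor: 3*x + 15 = 3*(x + 5);  x^3 + x^2 - 24*x + 36 = (x - 2)*(x - 3)*(x + 6)
Cancel the common factors (x - 3), (x + 5).

3/(x^2 + 4*x - 12)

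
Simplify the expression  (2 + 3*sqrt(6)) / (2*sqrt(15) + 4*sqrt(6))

(-9*sqrt(10) - 2*sqrt(15) + 4*sqrt(6) + 36)/18

Multiply numerator and denominator by -2*sqrt(15) + 4*sqrt(6).
Denominator becomes 36; numerator becomes -18*sqrt(10) - 4*sqrt(15) + 8*sqrt(6) + 72.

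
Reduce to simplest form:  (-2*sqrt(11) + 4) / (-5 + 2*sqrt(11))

Multiply numerator and denominator by -2*sqrt(11) - 5.
Denominator becomes -19; numerator becomes 2*sqrt(11) + 24.

(-24 - 2*sqrt(11))/19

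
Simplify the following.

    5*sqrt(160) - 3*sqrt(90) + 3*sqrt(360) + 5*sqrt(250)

54*sqrt(10)

5*sqrt(160) = 20*sqrt(10); 3*sqrt(90) = 9*sqrt(10); 3*sqrt(360) = 18*sqrt(10); 5*sqrt(250) = 25*sqrt(10)
Combine: (20 - 9 + 18 + 25)·sqrt(10) = 54*sqrt(10)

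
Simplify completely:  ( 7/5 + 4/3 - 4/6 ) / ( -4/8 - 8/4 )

Numerator: 7/5 + 4/3 - 4/6 = 31/15
Denominator: -4/8 - 8/4 = -5/2
Divide: (31/15) · (-2/5) = -62/75

-62/75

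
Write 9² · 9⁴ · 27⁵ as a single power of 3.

9² = 3^4; 9⁴ = 3^8; 27⁵ = 3^15
Combine exponents: 3^27

3^27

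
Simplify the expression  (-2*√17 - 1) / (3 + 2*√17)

(-65 + 4*√17)/59

Multiply numerator and denominator by -2*√17 + 3.
Denominator becomes -59; numerator becomes -4*√17 + 65.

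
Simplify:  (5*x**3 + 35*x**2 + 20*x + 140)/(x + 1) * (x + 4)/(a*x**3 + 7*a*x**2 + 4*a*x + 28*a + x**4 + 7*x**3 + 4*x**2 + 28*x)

(5*x + 20)/(a*x + a + x**2 + x)

Factor: 5*x**3 + 35*x**2 + 20*x + 140 = 5*(x + 7)*(x**2 + 4);  a*x**3 + 7*a*x**2 + 4*a*x + 28*a + x**4 + 7*x**3 + 4*x**2 + 28*x = (x + 7)*(a + x)*(x**2 + 4)
Cancel the common factors (x**2 + 4), (x + 7).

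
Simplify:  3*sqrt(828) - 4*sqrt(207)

6*sqrt(23)

3*sqrt(828) = 18*sqrt(23); 4*sqrt(207) = 12*sqrt(23)
Combine: (18 - 12)·sqrt(23) = 6*sqrt(23)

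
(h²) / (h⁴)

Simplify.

h^(-2)

Quotient: (h^-2)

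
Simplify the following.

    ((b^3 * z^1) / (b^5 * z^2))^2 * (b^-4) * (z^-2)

Inside the bracket: (b^-2) * (z^-1)
Raise to the power 2: (b^-4) * (z^-2)
Multiply by (b^-4) * (z^-2): add exponents.

1/(b^8*z^4)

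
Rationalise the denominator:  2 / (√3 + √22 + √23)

Group as (√3 + √23) + √22; multiply by (√3 + √23) - √22, then rationalise the remaining surd.

(-√1518 + √23 + 2*√22 + 21*√3)/65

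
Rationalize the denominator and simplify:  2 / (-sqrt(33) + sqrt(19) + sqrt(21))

(-14*sqrt(33) + 62*sqrt(21) + 70*sqrt(19) + 12*sqrt(1463))/1547

Group as (sqrt(19) + sqrt(21)) - sqrt(33); multiply by (sqrt(19) + sqrt(21)) + sqrt(33), then rationalise the remaining surd.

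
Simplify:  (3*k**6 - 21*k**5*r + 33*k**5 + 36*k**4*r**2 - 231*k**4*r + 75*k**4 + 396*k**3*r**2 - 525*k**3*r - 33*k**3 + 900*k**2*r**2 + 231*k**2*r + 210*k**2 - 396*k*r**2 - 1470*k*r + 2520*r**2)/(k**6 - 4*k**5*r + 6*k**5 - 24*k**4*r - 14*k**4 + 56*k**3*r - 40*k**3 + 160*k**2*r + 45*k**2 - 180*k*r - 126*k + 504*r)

Factor: 3*k**6 - 21*k**5*r + 33*k**5 + 36*k**4*r**2 - 231*k**4*r + 75*k**4 + 396*k**3*r**2 - 525*k**3*r - 33*k**3 + 900*k**2*r**2 + 231*k**2*r + 210*k**2 - 396*k*r**2 - 1470*k*r + 2520*r**2 = 3*(k + 7)*(k**2 - k + 2)*(k - 4*r)*(k - 3*r)*(k + 5);  k**6 - 4*k**5*r + 6*k**5 - 24*k**4*r - 14*k**4 + 56*k**3*r - 40*k**3 + 160*k**2*r + 45*k**2 - 180*k*r - 126*k + 504*r = (k**2 - k + 2)*(k - 4*r)*(k - 3)*(k + 7)*(k + 3)
Cancel the common factors (k**2 - k + 2), (k - 4*r), (k + 7).

(3*k**2 - 9*k*r + 15*k - 45*r)/(k**2 - 9)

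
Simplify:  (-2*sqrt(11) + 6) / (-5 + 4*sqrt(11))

(-58 + 14*sqrt(11))/151

Multiply numerator and denominator by -4*sqrt(11) - 5.
Denominator becomes -151; numerator becomes -14*sqrt(11) + 58.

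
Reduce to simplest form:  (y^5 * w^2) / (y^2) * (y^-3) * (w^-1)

Quotient: y^3 * w^2
Multiply by (y^-3) * (w^-1): add exponents.

w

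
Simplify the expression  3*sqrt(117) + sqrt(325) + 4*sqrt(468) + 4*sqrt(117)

3*sqrt(117) = 9*sqrt(13); sqrt(325) = 5*sqrt(13); 4*sqrt(468) = 24*sqrt(13); 4*sqrt(117) = 12*sqrt(13)
Combine: (9 + 5 + 24 + 12)·sqrt(13) = 50*sqrt(13)

50*sqrt(13)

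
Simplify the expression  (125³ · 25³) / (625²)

5^7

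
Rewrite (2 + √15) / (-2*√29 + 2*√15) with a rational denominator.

(-√435 - 15 - 2*√29 - 2*√15)/28

Multiply numerator and denominator by 2*√15 + 2*√29.
Denominator becomes -56; numerator becomes 4*√15 + 4*√29 + 30 + 2*√435.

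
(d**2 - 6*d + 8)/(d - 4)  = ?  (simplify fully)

Factor: d**2 - 6*d + 8 = (d - 2)*(d - 4)
Cancel the common factor (d - 4).

d - 2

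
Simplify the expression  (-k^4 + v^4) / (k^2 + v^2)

Difference of fourth powers: factor out (k^2 + v^2).

-k^2 + v^2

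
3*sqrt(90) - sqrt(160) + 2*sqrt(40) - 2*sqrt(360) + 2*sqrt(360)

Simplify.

3*sqrt(90) = 9*sqrt(10); sqrt(160) = 4*sqrt(10); 2*sqrt(40) = 4*sqrt(10); 2*sqrt(360) = 12*sqrt(10); 2*sqrt(360) = 12*sqrt(10)
Combine: (9 - 4 + 4 - 12 + 12)·sqrt(10) = 9*sqrt(10)

9*sqrt(10)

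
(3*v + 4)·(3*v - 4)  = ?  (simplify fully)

9*v² - 16

Difference of squares with P = 3*v, Q = 4.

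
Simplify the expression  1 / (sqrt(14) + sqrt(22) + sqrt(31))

(-4*sqrt(2387) + 5*sqrt(31) + 23*sqrt(22) + 39*sqrt(14))/1207

Group as (sqrt(14) + sqrt(22)) + sqrt(31); multiply by (sqrt(14) + sqrt(22)) - sqrt(31), then rationalise the remaining surd.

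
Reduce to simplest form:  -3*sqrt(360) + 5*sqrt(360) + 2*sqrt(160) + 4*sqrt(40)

3*sqrt(360) = 18*sqrt(10); 5*sqrt(360) = 30*sqrt(10); 2*sqrt(160) = 8*sqrt(10); 4*sqrt(40) = 8*sqrt(10)
Combine: (-18 + 30 + 8 + 8)·sqrt(10) = 28*sqrt(10)

28*sqrt(10)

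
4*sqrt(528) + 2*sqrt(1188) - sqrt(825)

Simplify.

4*sqrt(528) = 16*sqrt(33); 2*sqrt(1188) = 12*sqrt(33); sqrt(825) = 5*sqrt(33)
Combine: (16 + 12 - 5)·sqrt(33) = 23*sqrt(33)

23*sqrt(33)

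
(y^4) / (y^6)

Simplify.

Quotient: (y^-2)

y^(-2)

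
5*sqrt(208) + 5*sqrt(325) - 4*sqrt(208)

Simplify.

29*sqrt(13)

5*sqrt(208) = 20*sqrt(13); 5*sqrt(325) = 25*sqrt(13); 4*sqrt(208) = 16*sqrt(13)
Combine: (20 + 25 - 16)·sqrt(13) = 29*sqrt(13)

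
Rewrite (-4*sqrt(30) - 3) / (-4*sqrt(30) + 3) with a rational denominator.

(8*sqrt(30) + 163)/157

Multiply numerator and denominator by 3 + 4*sqrt(30).
Denominator becomes -471; numerator becomes -489 - 24*sqrt(30).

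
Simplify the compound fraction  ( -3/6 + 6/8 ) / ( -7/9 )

-9/28

Numerator: -3/6 + 6/8 = 1/4
Denominator: -7/9 = -7/9
Divide: (1/4) · (-9/7) = -9/28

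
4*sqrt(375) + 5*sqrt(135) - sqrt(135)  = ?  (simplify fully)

4*sqrt(375) = 20*sqrt(15); 5*sqrt(135) = 15*sqrt(15); sqrt(135) = 3*sqrt(15)
Combine: (20 + 15 - 3)·sqrt(15) = 32*sqrt(15)

32*sqrt(15)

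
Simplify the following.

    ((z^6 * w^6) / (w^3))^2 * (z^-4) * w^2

w^8*z^8

Inside the bracket: z^6 * w^3
Raise to the power 2: z^12 * w^6
Multiply by (z^-4) * w^2: add exponents.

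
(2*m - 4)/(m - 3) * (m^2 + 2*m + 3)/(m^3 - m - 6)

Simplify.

Factor: 2*m - 4 = 2*(m - 2);  m^3 - m - 6 = (m - 2)*(m^2 + 2*m + 3)
Cancel the common factors (m^2 + 2*m + 3), (m - 2).

2/(m - 3)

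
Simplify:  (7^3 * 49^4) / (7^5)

7^6

7^3 = 7^3; 49^4 = 7^8; 7^5 = 7^5
Combine exponents: 7^6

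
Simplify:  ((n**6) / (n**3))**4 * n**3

n**15

Inside the bracket: n**3
Raise to the power 4: n**12
Multiply by n**3: add exponents.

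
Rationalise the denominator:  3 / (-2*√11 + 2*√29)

(√11 + √29)/12

Multiply numerator and denominator by 2*√11 + 2*√29.
Denominator becomes 72; numerator becomes 6*√11 + 6*√29.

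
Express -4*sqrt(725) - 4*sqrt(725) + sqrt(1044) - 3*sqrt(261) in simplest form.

-43*sqrt(29)

4*sqrt(725) = 20*sqrt(29); 4*sqrt(725) = 20*sqrt(29); sqrt(1044) = 6*sqrt(29); 3*sqrt(261) = 9*sqrt(29)
Combine: (-20 - 20 + 6 - 9)·sqrt(29) = -43*sqrt(29)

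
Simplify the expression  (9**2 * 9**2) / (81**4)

9**2 = 3**4; 9**2 = 3**4; 81**4 = 3**16
Combine exponents: 3**(-8)

3**(-8)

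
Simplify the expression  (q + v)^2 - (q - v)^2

Write as f(q,v) - f(q,-v) and expand.

4*q*v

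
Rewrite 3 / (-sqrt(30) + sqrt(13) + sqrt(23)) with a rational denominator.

Group as (sqrt(13) + sqrt(23)) - sqrt(30); multiply by (sqrt(13) + sqrt(23)) + sqrt(30), then rationalise the remaining surd.

(-9*sqrt(30) + 30*sqrt(23) + 60*sqrt(13) + 3*sqrt(8970))/580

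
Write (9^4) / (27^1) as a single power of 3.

9^4 = 3^8; 27^1 = 3^3
Combine exponents: 3^5

3^5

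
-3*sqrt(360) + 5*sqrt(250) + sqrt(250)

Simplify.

3*sqrt(360) = 18*sqrt(10); 5*sqrt(250) = 25*sqrt(10); sqrt(250) = 5*sqrt(10)
Combine: (-18 + 25 + 5)·sqrt(10) = 12*sqrt(10)

12*sqrt(10)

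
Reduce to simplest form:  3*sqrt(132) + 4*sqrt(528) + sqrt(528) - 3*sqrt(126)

-9*sqrt(14) + 26*sqrt(33)

3*sqrt(132) = 6*sqrt(33); 4*sqrt(528) = 16*sqrt(33); sqrt(528) = 4*sqrt(33); 3*sqrt(126) = 9*sqrt(14)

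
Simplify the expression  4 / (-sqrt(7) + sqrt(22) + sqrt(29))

Group as (sqrt(22) + sqrt(29)) - sqrt(7); multiply by (sqrt(22) + sqrt(29)) + sqrt(7), then rationalise the remaining surd.

(-22*sqrt(7) + 7*sqrt(22) + sqrt(4466))/77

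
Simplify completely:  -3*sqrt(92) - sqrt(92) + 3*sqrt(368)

3*sqrt(92) = 6*sqrt(23); sqrt(92) = 2*sqrt(23); 3*sqrt(368) = 12*sqrt(23)
Combine: (-6 - 2 + 12)·sqrt(23) = 4*sqrt(23)

4*sqrt(23)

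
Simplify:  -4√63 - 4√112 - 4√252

-52*√7

4√63 = 12*√7; 4√112 = 16*√7; 4√252 = 24*√7
Combine: (-12 - 16 - 24)·√7 = -52*√7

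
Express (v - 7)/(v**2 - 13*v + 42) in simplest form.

1/(v - 6)

Factor: v**2 - 13*v + 42 = (v - 7)*(v - 6)
Cancel the common factor (v - 7).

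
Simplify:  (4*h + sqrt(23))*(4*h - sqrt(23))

Product of conjugates: (P+Q)(P-Q) = P^2 - Q^2.

16*h^2 - 23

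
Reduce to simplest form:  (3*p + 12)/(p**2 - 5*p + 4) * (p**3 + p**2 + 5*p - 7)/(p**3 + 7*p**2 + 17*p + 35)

Factor: 3*p + 12 = 3*(p + 4);  p**2 - 5*p + 4 = (p - 1)*(p - 4);  p**3 + p**2 + 5*p - 7 = (p**2 + 2*p + 7)*(p - 1);  p**3 + 7*p**2 + 17*p + 35 = (p + 5)*(p**2 + 2*p + 7)
Cancel the common factors (p**2 + 2*p + 7), (p - 1).

(3*p + 12)/(p**2 + p - 20)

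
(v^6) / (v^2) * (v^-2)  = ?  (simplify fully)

v^2

Quotient: v^4
Multiply by (v^-2): add exponents.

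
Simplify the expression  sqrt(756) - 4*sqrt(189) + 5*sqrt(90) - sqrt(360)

-6*sqrt(21) + 9*sqrt(10)

sqrt(756) = 6*sqrt(21); 4*sqrt(189) = 12*sqrt(21); 5*sqrt(90) = 15*sqrt(10); sqrt(360) = 6*sqrt(10)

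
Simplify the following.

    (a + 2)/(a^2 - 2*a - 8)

1/(a - 4)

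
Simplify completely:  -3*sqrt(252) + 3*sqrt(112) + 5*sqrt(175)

3*sqrt(252) = 18*sqrt(7); 3*sqrt(112) = 12*sqrt(7); 5*sqrt(175) = 25*sqrt(7)
Combine: (-18 + 12 + 25)·sqrt(7) = 19*sqrt(7)

19*sqrt(7)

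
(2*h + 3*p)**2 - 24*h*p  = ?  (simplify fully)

Expand the square and combine the 24*h*p term.

(2*h - 3*p)**2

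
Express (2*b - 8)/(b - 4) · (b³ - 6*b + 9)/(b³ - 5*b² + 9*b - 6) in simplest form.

Factor: 2*b - 8 = 2·(b - 4);  b³ - 6*b + 9 = (b² - 3*b + 3)·(b + 3);  b³ - 5*b² + 9*b - 6 = (b - 2)·(b² - 3*b + 3)
Cancel the common factors (b² - 3*b + 3), (b - 4).

(2*b + 6)/(b - 2)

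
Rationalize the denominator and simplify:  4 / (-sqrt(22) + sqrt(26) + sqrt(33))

Group as (sqrt(26) + sqrt(33)) - sqrt(22); multiply by (sqrt(26) + sqrt(33)) + sqrt(22), then rationalise the remaining surd.

(-148*sqrt(22) + 60*sqrt(33) + 116*sqrt(26) + 176*sqrt(39))/2063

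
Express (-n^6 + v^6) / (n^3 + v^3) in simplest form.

-n^3 + v^3

Factor v^6 - n^6 and cancel (n^3 + v^3).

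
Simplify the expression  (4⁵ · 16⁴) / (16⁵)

4⁵ = 2^10; 16⁴ = 2^16; 16⁵ = 2^20
Combine exponents: 2^6

2^6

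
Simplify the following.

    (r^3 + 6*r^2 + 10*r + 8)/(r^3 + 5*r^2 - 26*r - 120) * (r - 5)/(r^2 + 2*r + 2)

Factor: r^3 + 6*r^2 + 10*r + 8 = (r + 4)*(r^2 + 2*r + 2);  r^3 + 5*r^2 - 26*r - 120 = (r + 6)*(r - 5)*(r + 4)
Cancel the common factors (r^2 + 2*r + 2), (r + 4), (r - 5).

1/(r + 6)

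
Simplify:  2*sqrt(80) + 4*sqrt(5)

12*sqrt(5)

2*sqrt(80) = 8*sqrt(5); 4*sqrt(5) = 4*sqrt(5)
Combine: (8 + 4)·sqrt(5) = 12*sqrt(5)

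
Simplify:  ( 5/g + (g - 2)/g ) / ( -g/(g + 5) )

Numerator: 5/g + (g - 2)/g = (g + 3)/g
Denominator: -g/(g + 5) = -g/(g + 5)
Divide: ((g + 3)/g) · (-(g + 5)/g) = (-g^2 - 8*g - 15)/g^2

(-g^2 - 8*g - 15)/g^2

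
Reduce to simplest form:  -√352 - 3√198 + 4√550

7*√22

√352 = 4*√22; 3√198 = 9*√22; 4√550 = 20*√22
Combine: (-4 - 9 + 20)·√22 = 7*√22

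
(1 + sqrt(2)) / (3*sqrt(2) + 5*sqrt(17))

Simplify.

(-6 - 3*sqrt(2) + 5*sqrt(17) + 5*sqrt(34))/407

Multiply numerator and denominator by -5*sqrt(17) + 3*sqrt(2).
Denominator becomes -407; numerator becomes -5*sqrt(34) - 5*sqrt(17) + 3*sqrt(2) + 6.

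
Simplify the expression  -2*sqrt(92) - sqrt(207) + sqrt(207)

2*sqrt(92) = 4*sqrt(23); sqrt(207) = 3*sqrt(23); sqrt(207) = 3*sqrt(23)
Combine: (-4 - 3 + 3)·sqrt(23) = -4*sqrt(23)

-4*sqrt(23)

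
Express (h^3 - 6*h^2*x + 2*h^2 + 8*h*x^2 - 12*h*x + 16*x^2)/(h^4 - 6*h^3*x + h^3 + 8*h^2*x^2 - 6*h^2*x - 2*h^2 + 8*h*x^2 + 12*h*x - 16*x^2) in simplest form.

1/(h - 1)

Factor: h^3 - 6*h^2*x + 2*h^2 + 8*h*x^2 - 12*h*x + 16*x^2 = (h + 2)*(h - 2*x)*(h - 4*x);  h^4 - 6*h^3*x + h^3 + 8*h^2*x^2 - 6*h^2*x - 2*h^2 + 8*h*x^2 + 12*h*x - 16*x^2 = (h - 4*x)*(h - 1)*(h - 2*x)*(h + 2)
Cancel the common factors (h - 4*x), (h + 2), (h - 2*x).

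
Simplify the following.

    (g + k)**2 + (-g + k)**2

2*g**2 + 2*k**2

Binomially expand both and collect terms in k, g.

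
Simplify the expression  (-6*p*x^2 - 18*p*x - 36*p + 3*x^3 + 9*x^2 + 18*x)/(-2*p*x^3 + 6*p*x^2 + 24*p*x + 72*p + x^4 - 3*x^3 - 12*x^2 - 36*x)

3/(x - 6)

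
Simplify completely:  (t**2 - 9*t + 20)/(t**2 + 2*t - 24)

Factor: t**2 - 9*t + 20 = (t - 5)*(t - 4);  t**2 + 2*t - 24 = (t - 4)*(t + 6)
Cancel the common factor (t - 4).

(t - 5)/(t + 6)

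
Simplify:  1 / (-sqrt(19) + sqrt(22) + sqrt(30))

(-33*sqrt(19) + 11*sqrt(30) + 27*sqrt(22) + 4*sqrt(3135))/1551

Group as (sqrt(22) + sqrt(30)) - sqrt(19); multiply by (sqrt(22) + sqrt(30)) + sqrt(19), then rationalise the remaining surd.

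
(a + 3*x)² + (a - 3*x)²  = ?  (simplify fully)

2*a² + 18*x²

Only the even-power cross terms survive.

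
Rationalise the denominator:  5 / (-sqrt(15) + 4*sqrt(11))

Multiply numerator and denominator by sqrt(15) + 4*sqrt(11).
Denominator becomes 161; numerator becomes 5*sqrt(15) + 20*sqrt(11).

(5*sqrt(15) + 20*sqrt(11))/161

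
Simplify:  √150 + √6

√150 = 5*√6; √6 = √6
Combine: (5 + 1)·√6 = 6*√6

6*√6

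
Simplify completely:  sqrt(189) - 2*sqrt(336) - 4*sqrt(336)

-21*sqrt(21)

sqrt(189) = 3*sqrt(21); 2*sqrt(336) = 8*sqrt(21); 4*sqrt(336) = 16*sqrt(21)
Combine: (3 - 8 - 16)·sqrt(21) = -21*sqrt(21)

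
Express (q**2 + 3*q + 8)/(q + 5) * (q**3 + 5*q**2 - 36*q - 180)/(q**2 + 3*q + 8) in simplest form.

q**2 - 36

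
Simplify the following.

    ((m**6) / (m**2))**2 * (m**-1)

m**7

Inside the bracket: m**4
Raise to the power 2: m**8
Multiply by (m**-1): add exponents.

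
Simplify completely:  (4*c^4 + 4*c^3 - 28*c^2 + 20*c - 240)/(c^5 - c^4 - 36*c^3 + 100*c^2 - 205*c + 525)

(4*c + 16)/(c^2 + 2*c - 35)

Factor: 4*c^4 + 4*c^3 - 28*c^2 + 20*c - 240 = 4*(c^2 + 5)*(c - 3)*(c + 4);  c^5 - c^4 - 36*c^3 + 100*c^2 - 205*c + 525 = (c + 7)*(c - 5)*(c - 3)*(c^2 + 5)
Cancel the common factors (c^2 + 5), (c - 3).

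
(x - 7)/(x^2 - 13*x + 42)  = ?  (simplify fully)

Factor: x^2 - 13*x + 42 = (x - 6)*(x - 7)
Cancel the common factor (x - 7).

1/(x - 6)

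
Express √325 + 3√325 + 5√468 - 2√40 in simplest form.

-4*√10 + 50*√13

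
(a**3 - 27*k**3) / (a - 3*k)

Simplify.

Factor as (a-b)(a**2+ab+b**2) with a=a, b=(3*k).

a**2 + 3*a*k + 9*k**2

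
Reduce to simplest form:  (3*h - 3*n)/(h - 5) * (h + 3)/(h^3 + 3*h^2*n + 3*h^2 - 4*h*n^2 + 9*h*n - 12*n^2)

Factor: 3*h - 3*n = 3*(h - n);  h^3 + 3*h^2*n + 3*h^2 - 4*h*n^2 + 9*h*n - 12*n^2 = (h + 4*n)*(h + 3)*(h - n)
Cancel the common factors (h + 3), (h - n).

3/(h^2 + 4*h*n - 5*h - 20*n)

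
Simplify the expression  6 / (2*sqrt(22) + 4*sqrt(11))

(-3*sqrt(22) + 6*sqrt(11))/22

Multiply numerator and denominator by -4*sqrt(11) + 2*sqrt(22).
Denominator becomes -88; numerator becomes -24*sqrt(11) + 12*sqrt(22).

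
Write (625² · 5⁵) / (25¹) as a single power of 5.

625² = 5^8; 5⁵ = 5^5; 25¹ = 5^2
Combine exponents: 5^11

5^11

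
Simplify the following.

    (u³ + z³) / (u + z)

u² - u*z + z²

Apply the sum-of-cubes factorisation and cancel (u + z).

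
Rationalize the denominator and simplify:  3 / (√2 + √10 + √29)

(-63*√10 - 111*√2 + 12*√145 + 51*√29)/209

Group as (√2 + √29) + √10; multiply by (√2 + √29) - √10, then rationalise the remaining surd.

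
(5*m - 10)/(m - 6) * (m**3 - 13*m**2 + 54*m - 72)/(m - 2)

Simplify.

5*m**2 - 35*m + 60

Factor: 5*m - 10 = 5*(m - 2);  m**3 - 13*m**2 + 54*m - 72 = (m - 3)*(m - 4)*(m - 6)
Cancel the common factors (m - 2), (m - 6).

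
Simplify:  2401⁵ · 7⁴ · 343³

2401⁵ = 7^20; 7⁴ = 7^4; 343³ = 7^9
Combine exponents: 7^33

7^33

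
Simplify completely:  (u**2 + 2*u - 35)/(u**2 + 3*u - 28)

(u - 5)/(u - 4)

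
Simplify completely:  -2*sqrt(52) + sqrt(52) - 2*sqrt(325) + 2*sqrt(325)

-2*sqrt(13)

2*sqrt(52) = 4*sqrt(13); sqrt(52) = 2*sqrt(13); 2*sqrt(325) = 10*sqrt(13); 2*sqrt(325) = 10*sqrt(13)
Combine: (-4 + 2 - 10 + 10)·sqrt(13) = -2*sqrt(13)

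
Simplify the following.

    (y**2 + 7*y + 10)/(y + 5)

y + 2

Factor: y**2 + 7*y + 10 = (y + 5)*(y + 2)
Cancel the common factor (y + 5).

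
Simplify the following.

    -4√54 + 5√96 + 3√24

4√54 = 12*√6; 5√96 = 20*√6; 3√24 = 6*√6
Combine: (-12 + 20 + 6)·√6 = 14*√6

14*√6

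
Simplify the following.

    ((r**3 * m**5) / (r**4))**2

Inside the bracket: (r**-1) * m**5
Raise to the power 2: (r**-2) * m**10

m**10/r**2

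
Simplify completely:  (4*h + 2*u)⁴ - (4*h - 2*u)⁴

256*h*u*(4*h² + u²)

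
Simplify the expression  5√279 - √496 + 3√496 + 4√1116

5√279 = 15*√31; √496 = 4*√31; 3√496 = 12*√31; 4√1116 = 24*√31

47*√31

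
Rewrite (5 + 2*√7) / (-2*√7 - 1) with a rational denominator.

(-23 - 8*√7)/27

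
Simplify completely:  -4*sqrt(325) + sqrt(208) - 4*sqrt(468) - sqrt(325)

-45*sqrt(13)

4*sqrt(325) = 20*sqrt(13); sqrt(208) = 4*sqrt(13); 4*sqrt(468) = 24*sqrt(13); sqrt(325) = 5*sqrt(13)
Combine: (-20 + 4 - 24 - 5)·sqrt(13) = -45*sqrt(13)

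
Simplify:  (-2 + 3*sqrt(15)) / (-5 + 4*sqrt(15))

Multiply numerator and denominator by -4*sqrt(15) - 5.
Denominator becomes -215; numerator becomes -170 - 7*sqrt(15).

(7*sqrt(15) + 170)/215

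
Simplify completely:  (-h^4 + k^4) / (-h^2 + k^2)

h^2 + k^2

-h^4 + k^4 factors as -(h - k)*(h + k)*(h^2 + k^2).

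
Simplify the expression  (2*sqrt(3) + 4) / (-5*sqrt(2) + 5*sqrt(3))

Multiply numerator and denominator by 5*sqrt(2) + 5*sqrt(3).
Denominator becomes 25; numerator becomes 10*sqrt(6) + 20*sqrt(2) + 30 + 20*sqrt(3).

(2*sqrt(6) + 4*sqrt(2) + 6 + 4*sqrt(3))/5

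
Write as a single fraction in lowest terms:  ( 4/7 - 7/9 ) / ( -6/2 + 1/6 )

Numerator: 4/7 - 7/9 = -13/63
Denominator: -6/2 + 1/6 = -17/6
Divide: (-13/63) · (-6/17) = 26/357

26/357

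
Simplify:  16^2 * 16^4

2^24

16^2 = 2^8; 16^4 = 2^16
Combine exponents: 2^24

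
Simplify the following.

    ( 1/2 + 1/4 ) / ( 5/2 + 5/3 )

9/50

Numerator: 1/2 + 1/4 = 3/4
Denominator: 5/2 + 5/3 = 25/6
Divide: (3/4) · (6/25) = 9/50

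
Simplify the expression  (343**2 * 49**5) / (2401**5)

7**(-4)

343**2 = 7**6; 49**5 = 7**10; 2401**5 = 7**20
Combine exponents: 7**(-4)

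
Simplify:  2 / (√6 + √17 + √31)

Group as (√6 + √31) + √17; multiply by (√6 + √31) - √17, then rationalise the remaining surd.

(-√3162 - 4*√31 + 10*√17 + 21*√6)/86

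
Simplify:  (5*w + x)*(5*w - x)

(5*w)^2 - (x)^2 = 25*w^2 - x^2.

25*w^2 - x^2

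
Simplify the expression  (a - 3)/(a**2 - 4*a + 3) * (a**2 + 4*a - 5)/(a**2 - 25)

Factor: a**2 - 4*a + 3 = (a - 3)*(a - 1);  a**2 + 4*a - 5 = (a + 5)*(a - 1);  a**2 - 25 = (a + 5)*(a - 5)
Cancel the common factors (a - 1), (a - 3), (a + 5).

1/(a - 5)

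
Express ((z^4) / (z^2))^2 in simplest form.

z^4

Inside the bracket: z^2
Raise to the power 2: z^4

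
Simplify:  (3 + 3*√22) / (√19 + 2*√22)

(-√418 - √19 + 2*√22 + 44)/23

Multiply numerator and denominator by -√19 + 2*√22.
Denominator becomes 69; numerator becomes -3*√418 - 3*√19 + 6*√22 + 132.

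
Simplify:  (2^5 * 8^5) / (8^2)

2^14

2^5 = 2^5; 8^5 = 2^15; 8^2 = 2^6
Combine exponents: 2^14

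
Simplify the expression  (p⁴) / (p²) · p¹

Quotient: p²
Multiply by p¹: add exponents.

p³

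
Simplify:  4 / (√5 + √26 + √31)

(-√4030 + 5*√26 + 26*√5)/65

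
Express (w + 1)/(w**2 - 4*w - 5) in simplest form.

Factor: w**2 - 4*w - 5 = (w - 5)*(w + 1)
Cancel the common factor (w + 1).

1/(w - 5)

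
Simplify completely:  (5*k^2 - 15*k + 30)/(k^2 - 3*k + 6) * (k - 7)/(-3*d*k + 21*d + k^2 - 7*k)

Factor: 5*k^2 - 15*k + 30 = 5*(k^2 - 3*k + 6);  -3*d*k + 21*d + k^2 - 7*k = (k - 7)*(-3*d + k)
Cancel the common factors (k^2 - 3*k + 6), (k - 7).

-5/(3*d - k)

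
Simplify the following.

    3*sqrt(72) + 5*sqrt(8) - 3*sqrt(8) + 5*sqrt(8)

32*sqrt(2)

3*sqrt(72) = 18*sqrt(2); 5*sqrt(8) = 10*sqrt(2); 3*sqrt(8) = 6*sqrt(2); 5*sqrt(8) = 10*sqrt(2)
Combine: (18 + 10 - 6 + 10)·sqrt(2) = 32*sqrt(2)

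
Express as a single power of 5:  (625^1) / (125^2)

5^(-2)

625^1 = 5^4; 125^2 = 5^6
Combine exponents: 5^(-2)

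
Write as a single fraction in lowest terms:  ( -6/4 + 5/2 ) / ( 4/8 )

Numerator: -6/4 + 5/2 = 1
Denominator: 4/8 = 1/2
Divide: (1) · (2) = 2

2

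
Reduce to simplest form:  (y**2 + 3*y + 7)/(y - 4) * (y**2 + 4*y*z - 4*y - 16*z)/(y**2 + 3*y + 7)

y + 4*z

Factor: y**2 + 4*y*z - 4*y - 16*z = (y - 4)*(y + 4*z)
Cancel the common factors (y**2 + 3*y + 7), (y - 4).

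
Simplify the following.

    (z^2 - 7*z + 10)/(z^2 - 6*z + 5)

Factor: z^2 - 7*z + 10 = (z - 5)*(z - 2);  z^2 - 6*z + 5 = (z - 1)*(z - 5)
Cancel the common factor (z - 5).

(z - 2)/(z - 1)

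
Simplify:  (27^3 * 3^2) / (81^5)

27^3 = 3^9; 3^2 = 3^2; 81^5 = 3^20
Combine exponents: 3^(-9)

3^(-9)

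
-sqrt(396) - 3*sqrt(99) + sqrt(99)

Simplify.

sqrt(396) = 6*sqrt(11); 3*sqrt(99) = 9*sqrt(11); sqrt(99) = 3*sqrt(11)
Combine: (-6 - 9 + 3)·sqrt(11) = -12*sqrt(11)

-12*sqrt(11)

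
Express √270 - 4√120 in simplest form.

√270 = 3*√30; 4√120 = 8*√30
Combine: (3 - 8)·√30 = -5*√30

-5*√30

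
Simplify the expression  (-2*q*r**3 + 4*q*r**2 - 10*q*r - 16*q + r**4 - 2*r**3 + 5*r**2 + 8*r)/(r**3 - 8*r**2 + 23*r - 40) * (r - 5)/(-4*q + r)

(2*q*r + 2*q - r**2 - r)/(4*q - r)

Factor: -2*q*r**3 + 4*q*r**2 - 10*q*r - 16*q + r**4 - 2*r**3 + 5*r**2 + 8*r = (r**2 - 3*r + 8)*(-2*q + r)*(r + 1);  r**3 - 8*r**2 + 23*r - 40 = (r**2 - 3*r + 8)*(r - 5)
Cancel the common factors (r**2 - 3*r + 8), (r - 5).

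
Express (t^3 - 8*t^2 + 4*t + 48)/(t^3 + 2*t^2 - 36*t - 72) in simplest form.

Factor: t^3 - 8*t^2 + 4*t + 48 = (t - 6)*(t - 4)*(t + 2);  t^3 + 2*t^2 - 36*t - 72 = (t + 6)*(t - 6)*(t + 2)
Cancel the common factors (t - 6), (t + 2).

(t - 4)/(t + 6)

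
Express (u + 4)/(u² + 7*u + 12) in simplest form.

1/(u + 3)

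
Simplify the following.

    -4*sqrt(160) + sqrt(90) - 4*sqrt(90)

4*sqrt(160) = 16*sqrt(10); sqrt(90) = 3*sqrt(10); 4*sqrt(90) = 12*sqrt(10)
Combine: (-16 + 3 - 12)·sqrt(10) = -25*sqrt(10)

-25*sqrt(10)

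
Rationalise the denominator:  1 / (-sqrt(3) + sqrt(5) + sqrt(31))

Group as (sqrt(5) + sqrt(31)) - sqrt(3); multiply by (sqrt(5) + sqrt(31)) + sqrt(3), then rationalise the remaining surd.

(-29*sqrt(5) - 2*sqrt(465) + 33*sqrt(3) + 23*sqrt(31))/469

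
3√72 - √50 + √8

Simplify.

15*√2

3√72 = 18*√2; √50 = 5*√2; √8 = 2*√2
Combine: (18 - 5 + 2)·√2 = 15*√2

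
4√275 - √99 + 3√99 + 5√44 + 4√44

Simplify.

44*√11

4√275 = 20*√11; √99 = 3*√11; 3√99 = 9*√11; 5√44 = 10*√11; 4√44 = 8*√11
Combine: (20 - 3 + 9 + 10 + 8)·√11 = 44*√11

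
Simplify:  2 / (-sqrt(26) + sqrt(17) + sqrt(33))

(-12*sqrt(26) + 5*sqrt(33) + 21*sqrt(17) + sqrt(14586))/417

Group as (sqrt(17) + sqrt(33)) - sqrt(26); multiply by (sqrt(17) + sqrt(33)) + sqrt(26), then rationalise the remaining surd.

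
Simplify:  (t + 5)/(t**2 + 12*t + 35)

1/(t + 7)

Factor: t**2 + 12*t + 35 = (t + 7)*(t + 5)
Cancel the common factor (t + 5).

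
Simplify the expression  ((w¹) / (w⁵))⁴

Inside the bracket: (w^-4)
Raise to the power 4: (w^-16)

w^(-16)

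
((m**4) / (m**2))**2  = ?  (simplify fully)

m**4

Inside the bracket: m**2
Raise to the power 2: m**4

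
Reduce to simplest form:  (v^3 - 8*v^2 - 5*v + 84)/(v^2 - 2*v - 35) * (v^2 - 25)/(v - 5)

Factor: v^3 - 8*v^2 - 5*v + 84 = (v + 3)*(v - 7)*(v - 4);  v^2 - 2*v - 35 = (v - 7)*(v + 5);  v^2 - 25 = (v + 5)*(v - 5)
Cancel the common factors (v + 5), (v - 7), (v - 5).

v^2 - v - 12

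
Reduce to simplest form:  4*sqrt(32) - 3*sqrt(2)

13*sqrt(2)

4*sqrt(32) = 16*sqrt(2); 3*sqrt(2) = 3*sqrt(2)
Combine: (16 - 3)·sqrt(2) = 13*sqrt(2)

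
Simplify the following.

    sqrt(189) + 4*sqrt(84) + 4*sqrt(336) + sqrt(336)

sqrt(189) = 3*sqrt(21); 4*sqrt(84) = 8*sqrt(21); 4*sqrt(336) = 16*sqrt(21); sqrt(336) = 4*sqrt(21)
Combine: (3 + 8 + 16 + 4)·sqrt(21) = 31*sqrt(21)

31*sqrt(21)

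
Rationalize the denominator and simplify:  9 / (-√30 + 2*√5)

Multiply numerator and denominator by 2*√5 + √30.
Denominator becomes -10; numerator becomes 18*√5 + 9*√30.

(-9*√30 - 18*√5)/10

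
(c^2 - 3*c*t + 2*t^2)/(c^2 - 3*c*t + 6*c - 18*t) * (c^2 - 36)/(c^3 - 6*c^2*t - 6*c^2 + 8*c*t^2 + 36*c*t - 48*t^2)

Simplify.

(c - t)/(c^2 - 7*c*t + 12*t^2)

Factor: c^2 - 3*c*t + 2*t^2 = (c - 2*t)*(c - t);  c^2 - 3*c*t + 6*c - 18*t = (c + 6)*(c - 3*t);  c^2 - 36 = (c - 6)*(c + 6);  c^3 - 6*c^2*t - 6*c^2 + 8*c*t^2 + 36*c*t - 48*t^2 = (c - 2*t)*(c - 4*t)*(c - 6)
Cancel the common factors (c + 6), (c - 2*t), (c - 6).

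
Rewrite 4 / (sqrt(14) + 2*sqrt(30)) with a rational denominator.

Multiply numerator and denominator by -sqrt(14) + 2*sqrt(30).
Denominator becomes 106; numerator becomes -4*sqrt(14) + 8*sqrt(30).

(-2*sqrt(14) + 4*sqrt(30))/53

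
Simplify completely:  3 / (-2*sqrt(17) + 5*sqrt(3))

Multiply numerator and denominator by 2*sqrt(17) + 5*sqrt(3).
Denominator becomes 7; numerator becomes 6*sqrt(17) + 15*sqrt(3).

(6*sqrt(17) + 15*sqrt(3))/7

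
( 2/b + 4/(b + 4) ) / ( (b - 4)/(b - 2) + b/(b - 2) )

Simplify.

(3*b + 4)/(b**2 + 4*b)

Numerator: 2/b + 4/(b + 4) = (6*b + 8)/(b**2 + 4*b)
Denominator: (b - 4)/(b - 2) + b/(b - 2) = 2
Divide: ((6*b + 8)/(b**2 + 4*b)) · (1/2) = (3*b + 4)/(b**2 + 4*b)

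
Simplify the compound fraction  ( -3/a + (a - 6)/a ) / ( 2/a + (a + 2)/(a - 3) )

Numerator: -3/a + (a - 6)/a = (a - 9)/a
Denominator: 2/a + (a + 2)/(a - 3) = (a² + 4*a - 6)/(a² - 3*a)
Divide: ((a - 9)/a) · ((a² - 3*a)/(a² + 4*a - 6)) = (a² - 12*a + 27)/(a² + 4*a - 6)

(a² - 12*a + 27)/(a² + 4*a - 6)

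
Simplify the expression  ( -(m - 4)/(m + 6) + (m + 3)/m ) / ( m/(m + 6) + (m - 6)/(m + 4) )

(13*m^2 + 70*m + 72)/(2*m^3 + 4*m^2 - 36*m)

Numerator: -(m - 4)/(m + 6) + (m + 3)/m = (13*m + 18)/(m^2 + 6*m)
Denominator: m/(m + 6) + (m - 6)/(m + 4) = (2*m^2 + 4*m - 36)/(m^2 + 10*m + 24)
Divide: ((13*m + 18)/(m^2 + 6*m)) · ((m^2 + 10*m + 24)/(2*m^2 + 4*m - 36)) = (13*m^2 + 70*m + 72)/(2*m^3 + 4*m^2 - 36*m)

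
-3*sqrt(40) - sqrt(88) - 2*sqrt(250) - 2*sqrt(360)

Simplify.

-28*sqrt(10) - 2*sqrt(22)

3*sqrt(40) = 6*sqrt(10); sqrt(88) = 2*sqrt(22); 2*sqrt(250) = 10*sqrt(10); 2*sqrt(360) = 12*sqrt(10)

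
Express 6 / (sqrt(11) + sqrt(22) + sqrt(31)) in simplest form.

(-33*sqrt(62) + 3*sqrt(31) + 30*sqrt(22) + 63*sqrt(11))/241

Group as (sqrt(22) + sqrt(31)) + sqrt(11); multiply by (sqrt(22) + sqrt(31)) - sqrt(11), then rationalise the remaining surd.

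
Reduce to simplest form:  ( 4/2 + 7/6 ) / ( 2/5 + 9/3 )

Numerator: 4/2 + 7/6 = 19/6
Denominator: 2/5 + 9/3 = 17/5
Divide: (19/6) · (5/17) = 95/102

95/102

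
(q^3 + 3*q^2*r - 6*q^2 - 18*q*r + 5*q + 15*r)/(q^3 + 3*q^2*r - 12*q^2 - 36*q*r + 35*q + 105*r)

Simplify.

(q - 1)/(q - 7)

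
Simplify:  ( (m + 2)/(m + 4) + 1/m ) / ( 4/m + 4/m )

(m^2 + 3*m + 4)/(8*m + 32)

Numerator: (m + 2)/(m + 4) + 1/m = (m^2 + 3*m + 4)/(m^2 + 4*m)
Denominator: 4/m + 4/m = 8/m
Divide: ((m^2 + 3*m + 4)/(m^2 + 4*m)) · (m/8) = (m^2 + 3*m + 4)/(8*m + 32)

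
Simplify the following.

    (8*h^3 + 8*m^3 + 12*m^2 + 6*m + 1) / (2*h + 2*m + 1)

4*h^2 - 4*h*m - 2*h + 4*m^2 + 4*m + 1

Factor as (a+b)(a^2-ab+b^2) with a=(2*h), b=(2*m + 1).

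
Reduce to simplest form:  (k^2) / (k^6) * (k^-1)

Quotient: (k^-4)
Multiply by (k^-1): add exponents.

k^(-5)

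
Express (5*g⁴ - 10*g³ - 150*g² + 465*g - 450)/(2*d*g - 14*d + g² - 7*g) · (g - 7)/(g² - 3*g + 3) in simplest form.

Factor: 5*g⁴ - 10*g³ - 150*g² + 465*g - 450 = 5·(g² - 3*g + 3)·(g + 6)·(g - 5);  2*d*g - 14*d + g² - 7*g = (g - 7)·(2*d + g)
Cancel the common factors (g² - 3*g + 3), (g - 7).

(5*g² + 5*g - 150)/(2*d + g)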